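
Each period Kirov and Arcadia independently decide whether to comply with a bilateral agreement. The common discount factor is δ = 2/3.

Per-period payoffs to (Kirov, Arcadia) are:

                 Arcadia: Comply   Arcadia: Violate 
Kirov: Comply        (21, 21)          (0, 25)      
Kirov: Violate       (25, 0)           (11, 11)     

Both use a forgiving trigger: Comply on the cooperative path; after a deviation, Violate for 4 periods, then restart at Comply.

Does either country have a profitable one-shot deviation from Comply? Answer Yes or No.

No

Comparing payoff streams over the 5 periods until play realigns: cooperate → 21(1+δ+…+δ^4); deviate → 25 + 11(δ+…+δ^4).
Cooperation is sustained iff (21−11)(δ+…+δ^4) ≥ 25−21.
δ+…+δ^4 = 2/3·(1−(2/3)^4)/(1−2/3) = 1.6049, and (25−21)/(21−11) = 0.4000.
1.6049 ≥ 0.4000, so cooperation is sustainable.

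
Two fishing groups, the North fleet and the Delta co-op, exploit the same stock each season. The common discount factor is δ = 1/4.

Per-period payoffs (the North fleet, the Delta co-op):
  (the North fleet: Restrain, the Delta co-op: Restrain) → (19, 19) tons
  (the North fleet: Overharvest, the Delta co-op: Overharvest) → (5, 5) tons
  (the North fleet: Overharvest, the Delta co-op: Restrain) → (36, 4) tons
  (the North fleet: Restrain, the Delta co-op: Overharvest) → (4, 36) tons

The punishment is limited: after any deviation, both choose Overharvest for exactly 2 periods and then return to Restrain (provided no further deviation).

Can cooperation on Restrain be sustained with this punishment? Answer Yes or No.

A one-shot deviation gives 36 now, then 5 for 2 periods, then back to 19.
Gain from deviating: (36−19) today; loss: (19−5) in each of the next 2 periods.
No-deviation condition: (19−5)(δ+…+δ^2) ≥ 36−19, i.e. δ+…+δ^2 ≥ 17/14.
At δ = 1/4: δ+…+δ^2 = 0.3125 < 1.2143.
So cooperation is not sustainable.

No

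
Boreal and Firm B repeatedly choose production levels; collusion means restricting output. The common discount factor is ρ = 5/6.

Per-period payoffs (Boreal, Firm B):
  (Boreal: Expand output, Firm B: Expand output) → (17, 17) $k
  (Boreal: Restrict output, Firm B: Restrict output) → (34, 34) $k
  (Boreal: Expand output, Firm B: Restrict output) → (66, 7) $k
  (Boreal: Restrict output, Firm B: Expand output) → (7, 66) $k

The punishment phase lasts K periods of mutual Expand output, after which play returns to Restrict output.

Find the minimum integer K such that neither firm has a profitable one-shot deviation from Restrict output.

IC: ρ(1−ρ^K)/(1−ρ) ≥ (66−34)/(34−17) = 32/17.
With ρ = 5/6: need 1 − ρ^K ≥ 32/17·(1−5/6)/(5/6), i.e. ρ^K ≤ 0.6235.
Since (5/6)^2 = 0.6944 and (5/6)^3 = 0.5787, the smallest such K is 3.

3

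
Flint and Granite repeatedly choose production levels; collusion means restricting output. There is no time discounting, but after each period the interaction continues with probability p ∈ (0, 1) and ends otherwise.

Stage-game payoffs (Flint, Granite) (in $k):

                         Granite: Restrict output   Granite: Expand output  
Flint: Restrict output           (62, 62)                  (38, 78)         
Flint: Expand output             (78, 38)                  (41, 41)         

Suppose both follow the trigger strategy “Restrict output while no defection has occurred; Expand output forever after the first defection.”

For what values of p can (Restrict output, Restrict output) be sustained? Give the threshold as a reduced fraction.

Expected cooperation value is 62 + p·62 + p²·62 + … = 62/(1−p); deviation gives 78 + p·41/(1−p).
62 ≥ 78(1−p) + 41p ⇒ 37p ≥ 16 ⇒ p ≥ 16/37.

16/37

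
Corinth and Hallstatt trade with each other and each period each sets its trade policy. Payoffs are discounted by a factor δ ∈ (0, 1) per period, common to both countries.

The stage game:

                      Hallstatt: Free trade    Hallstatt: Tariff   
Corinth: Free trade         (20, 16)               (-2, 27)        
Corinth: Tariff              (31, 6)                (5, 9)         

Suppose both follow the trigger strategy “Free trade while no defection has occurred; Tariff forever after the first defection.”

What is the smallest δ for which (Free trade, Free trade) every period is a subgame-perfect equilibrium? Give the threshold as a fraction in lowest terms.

11/18

Corinth: cooperation gives 20 each period; deviation gives 31 once then 5 forever.
  20/(1−δ) ≥ 31 + 5δ/(1−δ) ⇒ δ ≥ 11/26.
Hallstatt: cooperation gives 16 each period; deviation gives 27 once then 9 forever.
  δ ≥ 11/18.
Both must hold, so the binding constraint is Hallstatt's: δ ≥ 11/18.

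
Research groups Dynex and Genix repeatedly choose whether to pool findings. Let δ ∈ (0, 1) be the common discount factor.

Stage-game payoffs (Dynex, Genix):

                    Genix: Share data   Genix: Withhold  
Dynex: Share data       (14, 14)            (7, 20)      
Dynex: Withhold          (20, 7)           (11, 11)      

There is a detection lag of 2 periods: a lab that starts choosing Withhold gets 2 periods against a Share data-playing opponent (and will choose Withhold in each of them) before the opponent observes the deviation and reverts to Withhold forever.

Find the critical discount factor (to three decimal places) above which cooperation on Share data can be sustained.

The best deviation is to choose Withhold for all 2 undetected periods, earning 20 each, then 11 forever once detected.
Deviation value: 20(1−δ^2)/(1−δ) + 11δ^2/(1−δ); cooperation value: 14/(1−δ).
IC: 14 ≥ 20(1−δ^2) + 11δ^2 = 20 − 9δ^2.
So δ^2 ≥ 6/9 = 2/3, giving δ ≥ (2/3)^(1/2) ≈ 0.816.

0.816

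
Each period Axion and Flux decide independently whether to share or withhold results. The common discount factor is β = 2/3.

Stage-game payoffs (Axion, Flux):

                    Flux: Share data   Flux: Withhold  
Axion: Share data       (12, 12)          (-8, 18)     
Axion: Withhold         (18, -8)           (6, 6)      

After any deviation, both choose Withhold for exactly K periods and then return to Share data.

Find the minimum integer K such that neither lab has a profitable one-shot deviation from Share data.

No profitable deviation requires (12−6)(β+…+β^K) ≥ 18−12, i.e. β+…+β^K ≥ 1 ≈ 1.0000.
With β = 2/3, the partial sums are K=1: 0.6667, K=2: 1.1111.
K = 2 is the first length at which the sum reaches 1.0000.

2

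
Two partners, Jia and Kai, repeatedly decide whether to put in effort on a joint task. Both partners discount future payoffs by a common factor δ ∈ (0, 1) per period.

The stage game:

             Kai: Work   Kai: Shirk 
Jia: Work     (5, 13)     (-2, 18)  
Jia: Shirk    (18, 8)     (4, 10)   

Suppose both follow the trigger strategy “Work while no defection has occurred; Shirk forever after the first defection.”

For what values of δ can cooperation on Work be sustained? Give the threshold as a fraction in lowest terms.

13/14

Jia's threshold: (18−5)/(18−4) = 13/14.
Kai's threshold: (18−13)/(18−10) = 5/8.
13/14 > 5/8, so Jia binds and δ* = 13/14.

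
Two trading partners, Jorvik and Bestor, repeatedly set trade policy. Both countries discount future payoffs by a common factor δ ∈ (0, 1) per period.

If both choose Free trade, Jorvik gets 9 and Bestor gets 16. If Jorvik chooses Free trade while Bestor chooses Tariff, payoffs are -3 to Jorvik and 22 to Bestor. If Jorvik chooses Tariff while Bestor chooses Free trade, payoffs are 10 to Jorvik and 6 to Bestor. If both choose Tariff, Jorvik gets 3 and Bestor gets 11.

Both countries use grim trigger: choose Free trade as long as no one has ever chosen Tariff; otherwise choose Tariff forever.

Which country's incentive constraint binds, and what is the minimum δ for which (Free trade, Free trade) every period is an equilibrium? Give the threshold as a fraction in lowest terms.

Bestor; δ ≥ 6/11

For Jorvik: deviation gain 10−9 = 1, per-period punishment loss 9−3 = 6. IC gives δ ≥ 1/7.
For Bestor: gain 6, loss 5 per period, so δ ≥ 6/11.
The tighter constraint is Bestor's, so cooperation needs δ ≥ 6/11.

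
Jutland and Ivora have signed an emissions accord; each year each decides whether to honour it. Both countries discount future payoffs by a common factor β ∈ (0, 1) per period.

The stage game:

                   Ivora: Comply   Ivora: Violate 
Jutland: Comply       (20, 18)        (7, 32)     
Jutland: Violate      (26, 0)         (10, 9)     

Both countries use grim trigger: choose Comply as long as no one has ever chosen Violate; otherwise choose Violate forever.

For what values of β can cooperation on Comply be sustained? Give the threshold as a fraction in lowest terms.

Jutland: cooperation gives 20 each period; deviation gives 26 once then 10 forever.
  20/(1−β) ≥ 26 + 10β/(1−β) ⇒ β ≥ 6/16 = 3/8.
Ivora: cooperation gives 18 each period; deviation gives 32 once then 9 forever.
  β ≥ 14/23.
Both must hold, so the binding constraint is Ivora's: β ≥ 14/23.

14/23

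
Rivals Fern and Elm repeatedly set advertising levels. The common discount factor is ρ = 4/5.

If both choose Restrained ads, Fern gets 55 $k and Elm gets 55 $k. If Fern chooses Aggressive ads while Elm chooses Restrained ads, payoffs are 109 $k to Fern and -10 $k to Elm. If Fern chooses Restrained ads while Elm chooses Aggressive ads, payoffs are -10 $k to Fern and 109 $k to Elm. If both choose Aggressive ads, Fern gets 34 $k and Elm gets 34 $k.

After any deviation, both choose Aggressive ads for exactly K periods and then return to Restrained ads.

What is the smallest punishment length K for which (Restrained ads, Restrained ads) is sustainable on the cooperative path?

Need Σ_{k=1}^{K} ρ^k ≥ (109−55)/(55−34) = 2.5714 at ρ = 4/5.
At K = 4 the sum is 2.3616 < 2.5714; at K = 5 it is 2.6893 ≥ 2.5714.
So the minimum punishment length is K = 5.

5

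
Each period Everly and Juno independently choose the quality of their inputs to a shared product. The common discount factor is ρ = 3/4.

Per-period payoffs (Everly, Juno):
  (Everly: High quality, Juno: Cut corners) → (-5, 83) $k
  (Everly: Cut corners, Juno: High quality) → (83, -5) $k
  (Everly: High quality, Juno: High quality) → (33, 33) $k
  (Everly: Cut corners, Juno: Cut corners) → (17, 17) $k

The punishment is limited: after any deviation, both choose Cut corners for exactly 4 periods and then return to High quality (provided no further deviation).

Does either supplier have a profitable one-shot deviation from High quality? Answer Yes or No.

Yes

IC: ρ+…+ρ^4 ≥ (83−33)/(33−17) = 25/8.
At ρ = 3/4: partial sum = 2.0508 < 3.1250. Cooperation not sustainable.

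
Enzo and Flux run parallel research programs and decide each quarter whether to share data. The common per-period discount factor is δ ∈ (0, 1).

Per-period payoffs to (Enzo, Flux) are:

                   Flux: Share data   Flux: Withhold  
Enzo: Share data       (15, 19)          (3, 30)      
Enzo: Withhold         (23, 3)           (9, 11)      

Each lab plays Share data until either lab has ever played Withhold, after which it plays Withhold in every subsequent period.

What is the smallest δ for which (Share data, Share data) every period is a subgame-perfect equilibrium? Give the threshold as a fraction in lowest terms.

11/19

Enzo's threshold: (23−15)/(23−9) = 4/7.
Flux's threshold: (30−19)/(30−11) = 11/19.
4/7 < 11/19, so Flux binds and δ* = 11/19.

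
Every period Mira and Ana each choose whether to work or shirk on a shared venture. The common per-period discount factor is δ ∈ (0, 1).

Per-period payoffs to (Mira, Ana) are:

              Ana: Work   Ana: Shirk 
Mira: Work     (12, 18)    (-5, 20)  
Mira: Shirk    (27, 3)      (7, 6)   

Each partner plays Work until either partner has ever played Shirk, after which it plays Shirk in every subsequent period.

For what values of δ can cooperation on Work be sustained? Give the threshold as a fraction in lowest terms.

3/4

Mira's threshold: (27−12)/(27−7) = 3/4.
Ana's threshold: (20−18)/(20−6) = 1/7.
3/4 > 1/7, so Mira binds and δ* = 3/4.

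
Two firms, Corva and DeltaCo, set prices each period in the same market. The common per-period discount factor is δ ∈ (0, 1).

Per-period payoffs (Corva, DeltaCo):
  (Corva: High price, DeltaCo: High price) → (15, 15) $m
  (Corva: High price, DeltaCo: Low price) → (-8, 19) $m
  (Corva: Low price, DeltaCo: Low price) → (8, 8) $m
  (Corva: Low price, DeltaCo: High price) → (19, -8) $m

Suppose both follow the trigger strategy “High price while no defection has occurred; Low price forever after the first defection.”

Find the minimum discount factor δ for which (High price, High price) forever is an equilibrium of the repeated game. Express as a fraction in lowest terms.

Cooperation forever yields 15 each period: 15/(1−δ).
Deviating yields 19 once, then 8 forever: 19 + 8δ/(1−δ).
No profitable deviation requires 15/(1−δ) ≥ 19 + 8δ/(1−δ).
Multiplying by (1−δ): 15 ≥ 19(1−δ) + 8δ = 19 − 11δ.
So 11δ ≥ 4, i.e. δ ≥ 4/11.

4/11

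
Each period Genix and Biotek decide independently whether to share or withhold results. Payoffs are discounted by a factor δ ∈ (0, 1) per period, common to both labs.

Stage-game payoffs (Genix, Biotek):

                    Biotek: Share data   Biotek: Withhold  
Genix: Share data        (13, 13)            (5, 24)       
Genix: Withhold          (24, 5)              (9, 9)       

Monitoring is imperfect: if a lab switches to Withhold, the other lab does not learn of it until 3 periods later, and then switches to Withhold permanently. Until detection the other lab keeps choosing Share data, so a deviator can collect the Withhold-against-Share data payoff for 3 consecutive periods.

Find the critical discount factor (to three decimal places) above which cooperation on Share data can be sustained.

Deviating for the 3 undetected periods gains 24−13 = 11 per period over cooperation, then loses 13−9 = 4 per period forever once punishment starts.
Gain: 11(1 + δ + … + δ^2); loss: 4·δ^3/(1−δ).
No profitable deviation ⇔ 11(1−δ^3) ≤ 4·δ^3, i.e. δ^3 ≥ 11/(11+4) = 11/15.
Hence δ ≥ (11/15)^(1/3) ≈ 0.902.

0.902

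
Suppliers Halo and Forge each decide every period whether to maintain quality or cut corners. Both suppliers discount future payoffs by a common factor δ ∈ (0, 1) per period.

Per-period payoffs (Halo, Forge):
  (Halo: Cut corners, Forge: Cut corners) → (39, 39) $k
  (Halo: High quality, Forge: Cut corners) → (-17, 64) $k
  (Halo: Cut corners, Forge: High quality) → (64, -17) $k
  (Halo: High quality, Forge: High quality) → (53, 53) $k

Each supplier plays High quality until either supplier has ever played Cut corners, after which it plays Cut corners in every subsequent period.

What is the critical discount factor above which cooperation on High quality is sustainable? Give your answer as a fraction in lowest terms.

11/25

Under grim trigger the critical discount factor is (T−C)/(T−P) with T = 64, C = 53, P = 39.
δ* = (64−53)/(64−39) = 11/25.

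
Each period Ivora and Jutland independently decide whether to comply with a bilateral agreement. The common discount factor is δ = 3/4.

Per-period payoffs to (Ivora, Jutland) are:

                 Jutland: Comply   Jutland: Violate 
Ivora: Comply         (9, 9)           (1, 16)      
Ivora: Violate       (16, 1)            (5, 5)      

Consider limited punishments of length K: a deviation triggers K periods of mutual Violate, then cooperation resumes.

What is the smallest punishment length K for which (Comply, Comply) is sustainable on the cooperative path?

4

Need Σ_{k=1}^{K} δ^k ≥ (16−9)/(9−5) = 1.7500 at δ = 3/4.
At K = 3 the sum is 1.7344 < 1.7500; at K = 4 it is 2.0508 ≥ 1.7500.
So the minimum punishment length is K = 4.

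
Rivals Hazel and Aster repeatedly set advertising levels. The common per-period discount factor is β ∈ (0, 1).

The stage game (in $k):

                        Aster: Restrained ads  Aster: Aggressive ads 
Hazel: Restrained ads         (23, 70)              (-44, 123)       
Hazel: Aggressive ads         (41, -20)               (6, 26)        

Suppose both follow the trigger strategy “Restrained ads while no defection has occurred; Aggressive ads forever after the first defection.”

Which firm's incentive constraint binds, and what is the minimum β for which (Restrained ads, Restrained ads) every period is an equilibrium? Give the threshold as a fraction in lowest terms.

For Hazel: deviation gain 41−23 = 18, per-period punishment loss 23−6 = 17. IC gives β ≥ 18/35.
For Aster: gain 53, loss 44 per period, so β ≥ 53/97.
The tighter constraint is Aster's, so cooperation needs β ≥ 53/97.

Aster; β ≥ 53/97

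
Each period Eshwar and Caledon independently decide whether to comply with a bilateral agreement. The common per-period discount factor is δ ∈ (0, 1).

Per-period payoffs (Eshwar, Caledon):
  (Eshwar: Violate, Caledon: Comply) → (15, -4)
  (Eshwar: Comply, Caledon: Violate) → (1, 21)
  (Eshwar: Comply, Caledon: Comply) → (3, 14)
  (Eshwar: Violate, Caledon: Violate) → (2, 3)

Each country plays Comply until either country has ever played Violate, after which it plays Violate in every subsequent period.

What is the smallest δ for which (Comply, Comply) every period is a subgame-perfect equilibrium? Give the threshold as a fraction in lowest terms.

12/13

Eshwar: cooperation gives 3 each period; deviation gives 15 once then 2 forever.
  3/(1−δ) ≥ 15 + 2δ/(1−δ) ⇒ δ ≥ 12/13.
Caledon: cooperation gives 14 each period; deviation gives 21 once then 3 forever.
  δ ≥ 7/18.
Both must hold, so the binding constraint is Eshwar's: δ ≥ 12/13.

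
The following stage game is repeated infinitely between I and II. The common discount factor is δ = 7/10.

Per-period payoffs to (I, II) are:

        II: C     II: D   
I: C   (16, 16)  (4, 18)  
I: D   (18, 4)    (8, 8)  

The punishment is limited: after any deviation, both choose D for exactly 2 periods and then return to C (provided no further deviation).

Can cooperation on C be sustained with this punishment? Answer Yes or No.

Comparing payoff streams over the 3 periods until play realigns: cooperate → 16(1+δ+…+δ^2); deviate → 18 + 8(δ+…+δ^2).
Cooperation is sustained iff (16−8)(δ+…+δ^2) ≥ 18−16.
δ+…+δ^2 = 7/10·(1−(7/10)^2)/(1−7/10) = 1.1900, and (18−16)/(16−8) = 0.2500.
1.1900 ≥ 0.2500, so cooperation is sustainable.

Yes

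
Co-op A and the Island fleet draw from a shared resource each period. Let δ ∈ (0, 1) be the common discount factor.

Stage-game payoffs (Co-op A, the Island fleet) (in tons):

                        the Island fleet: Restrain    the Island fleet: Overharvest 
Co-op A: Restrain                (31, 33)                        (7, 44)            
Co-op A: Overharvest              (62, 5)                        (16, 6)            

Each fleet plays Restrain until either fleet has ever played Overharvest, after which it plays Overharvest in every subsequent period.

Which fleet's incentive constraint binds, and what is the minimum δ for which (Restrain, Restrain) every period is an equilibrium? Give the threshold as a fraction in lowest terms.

Co-op A; δ ≥ 31/46

Co-op A: cooperation gives 31 each period; deviation gives 62 once then 16 forever.
  31/(1−δ) ≥ 62 + 16δ/(1−δ) ⇒ δ ≥ 31/46.
the Island fleet: cooperation gives 33 each period; deviation gives 44 once then 6 forever.
  δ ≥ 11/38.
Both must hold, so the binding constraint is Co-op A's: δ ≥ 31/46.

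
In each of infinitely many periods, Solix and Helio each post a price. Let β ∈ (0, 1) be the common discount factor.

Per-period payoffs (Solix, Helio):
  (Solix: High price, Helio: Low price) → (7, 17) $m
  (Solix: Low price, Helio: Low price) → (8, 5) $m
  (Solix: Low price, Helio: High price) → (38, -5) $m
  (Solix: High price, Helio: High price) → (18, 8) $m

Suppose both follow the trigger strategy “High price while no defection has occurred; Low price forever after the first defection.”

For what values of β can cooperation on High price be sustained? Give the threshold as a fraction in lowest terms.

For Solix: deviation gain 38−18 = 20, per-period punishment loss 18−8 = 10. IC gives β ≥ 20/30 = 2/3.
For Helio: gain 9, loss 3 per period, so β ≥ 9/12 = 3/4.
The tighter constraint is Helio's, so cooperation needs β ≥ 3/4.

3/4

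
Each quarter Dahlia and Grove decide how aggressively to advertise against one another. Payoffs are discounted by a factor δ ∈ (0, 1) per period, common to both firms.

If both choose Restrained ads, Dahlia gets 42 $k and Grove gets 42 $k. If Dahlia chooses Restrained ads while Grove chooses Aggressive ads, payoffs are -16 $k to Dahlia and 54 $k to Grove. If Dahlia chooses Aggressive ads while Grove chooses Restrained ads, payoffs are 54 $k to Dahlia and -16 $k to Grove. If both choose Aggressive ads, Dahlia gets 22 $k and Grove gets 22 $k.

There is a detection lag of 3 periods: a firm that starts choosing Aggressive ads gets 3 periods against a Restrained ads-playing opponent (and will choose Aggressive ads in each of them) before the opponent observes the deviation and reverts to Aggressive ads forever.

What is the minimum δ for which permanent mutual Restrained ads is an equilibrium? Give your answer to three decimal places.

The best deviation is to choose Aggressive ads for all 3 undetected periods, earning 54 each, then 22 forever once detected.
Deviation value: 54(1−δ^3)/(1−δ) + 22δ^3/(1−δ); cooperation value: 42/(1−δ).
IC: 42 ≥ 54(1−δ^3) + 22δ^3 = 54 − 32δ^3.
So δ^3 ≥ 12/32 = 3/8, giving δ ≥ (3/8)^(1/3) ≈ 0.721.

0.721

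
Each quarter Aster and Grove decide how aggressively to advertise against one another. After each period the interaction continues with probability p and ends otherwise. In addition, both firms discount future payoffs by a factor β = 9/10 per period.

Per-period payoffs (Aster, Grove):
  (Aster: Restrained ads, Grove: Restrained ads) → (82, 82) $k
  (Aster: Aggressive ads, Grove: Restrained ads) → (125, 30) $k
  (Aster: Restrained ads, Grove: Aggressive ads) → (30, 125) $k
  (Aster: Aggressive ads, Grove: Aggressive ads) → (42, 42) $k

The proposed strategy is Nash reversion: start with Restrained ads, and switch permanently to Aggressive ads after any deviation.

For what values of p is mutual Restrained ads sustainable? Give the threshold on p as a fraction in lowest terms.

With continuation probability p and discount β, the effective per-period discount factor is βp.
Grim-trigger IC: βp ≥ (125−82)/(125−42) = 43/83.
So p ≥ (43/83)/(9/10) = 430/747.

430/747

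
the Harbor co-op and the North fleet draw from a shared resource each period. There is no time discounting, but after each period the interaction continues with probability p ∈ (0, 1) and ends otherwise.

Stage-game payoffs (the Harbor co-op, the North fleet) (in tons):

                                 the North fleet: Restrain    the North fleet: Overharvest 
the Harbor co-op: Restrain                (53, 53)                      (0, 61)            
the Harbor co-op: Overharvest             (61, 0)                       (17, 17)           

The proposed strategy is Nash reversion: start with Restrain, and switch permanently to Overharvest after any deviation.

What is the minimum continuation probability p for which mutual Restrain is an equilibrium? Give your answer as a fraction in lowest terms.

With no time discounting, the continuation probability p plays the role of the discount factor.
Grim-trigger IC: 53/(1−p) ≥ 61 + 17p/(1−p) ⇒ p ≥ (61−53)/(61−17) = 2/11.

2/11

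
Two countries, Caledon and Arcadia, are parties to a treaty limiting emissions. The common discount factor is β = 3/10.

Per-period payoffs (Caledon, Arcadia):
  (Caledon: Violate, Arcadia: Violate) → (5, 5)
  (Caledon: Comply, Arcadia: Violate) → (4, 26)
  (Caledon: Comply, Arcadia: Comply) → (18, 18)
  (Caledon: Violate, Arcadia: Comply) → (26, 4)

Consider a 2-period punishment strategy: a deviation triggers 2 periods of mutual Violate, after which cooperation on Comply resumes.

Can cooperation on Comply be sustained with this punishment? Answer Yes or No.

A one-shot deviation gives 26 now, then 5 for 2 periods, then back to 18.
Gain from deviating: (26−18) today; loss: (18−5) in each of the next 2 periods.
No-deviation condition: (18−5)(β+…+β^2) ≥ 26−18, i.e. β+…+β^2 ≥ 8/13.
At β = 3/10: β+…+β^2 = 0.3900 < 0.6154.
So cooperation is not sustainable.

No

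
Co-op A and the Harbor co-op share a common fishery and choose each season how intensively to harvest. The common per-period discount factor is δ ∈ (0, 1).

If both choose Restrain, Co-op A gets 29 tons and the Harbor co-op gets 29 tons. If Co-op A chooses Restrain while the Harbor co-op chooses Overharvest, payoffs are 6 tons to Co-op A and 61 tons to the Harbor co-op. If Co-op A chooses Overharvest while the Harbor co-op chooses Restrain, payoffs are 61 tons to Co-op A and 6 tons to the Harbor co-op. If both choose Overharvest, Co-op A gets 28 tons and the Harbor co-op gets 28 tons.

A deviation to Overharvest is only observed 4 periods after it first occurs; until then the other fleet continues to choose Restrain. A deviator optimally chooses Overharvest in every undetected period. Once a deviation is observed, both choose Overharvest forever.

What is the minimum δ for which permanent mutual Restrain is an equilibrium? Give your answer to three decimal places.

0.992

A deviator earns 61 for 4 periods, then 28 forever; cooperating earns 29 forever. Multiplying the IC by (1−δ):
29 ≥ 61(1−δ^4) + 28δ^4, so 33·δ^4 ≥ 32 and δ^4 ≥ 32/33.
δ ≥ (32/33)^(1/4) ≈ 0.992.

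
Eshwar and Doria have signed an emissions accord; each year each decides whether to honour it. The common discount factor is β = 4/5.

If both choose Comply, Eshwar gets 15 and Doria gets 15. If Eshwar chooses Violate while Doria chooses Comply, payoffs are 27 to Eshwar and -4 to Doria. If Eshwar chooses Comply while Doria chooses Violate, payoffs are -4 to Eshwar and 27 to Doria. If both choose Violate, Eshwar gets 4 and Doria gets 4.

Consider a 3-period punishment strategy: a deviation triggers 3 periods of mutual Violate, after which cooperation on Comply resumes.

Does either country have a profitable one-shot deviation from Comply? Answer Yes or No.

No

Comparing payoff streams over the 4 periods until play realigns: cooperate → 15(1+β+…+β^3); deviate → 27 + 4(β+…+β^3).
Cooperation is sustained iff (15−4)(β+…+β^3) ≥ 27−15.
β+…+β^3 = 4/5·(1−(4/5)^3)/(1−4/5) = 1.9520, and (27−15)/(15−4) = 1.0909.
1.9520 ≥ 1.0909, so cooperation is sustainable.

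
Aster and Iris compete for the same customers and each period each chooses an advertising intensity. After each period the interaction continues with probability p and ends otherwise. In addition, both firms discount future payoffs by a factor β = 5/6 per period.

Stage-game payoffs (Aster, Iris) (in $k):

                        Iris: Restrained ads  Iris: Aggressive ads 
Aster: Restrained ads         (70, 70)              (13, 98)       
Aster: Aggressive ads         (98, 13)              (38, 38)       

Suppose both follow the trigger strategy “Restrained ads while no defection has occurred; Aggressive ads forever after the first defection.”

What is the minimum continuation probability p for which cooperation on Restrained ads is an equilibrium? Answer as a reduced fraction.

With continuation probability p and discount β, the effective per-period discount factor is βp.
Grim-trigger IC: βp ≥ (98−70)/(98−38) = 7/15.
So p ≥ (7/15)/(5/6) = 14/25.

14/25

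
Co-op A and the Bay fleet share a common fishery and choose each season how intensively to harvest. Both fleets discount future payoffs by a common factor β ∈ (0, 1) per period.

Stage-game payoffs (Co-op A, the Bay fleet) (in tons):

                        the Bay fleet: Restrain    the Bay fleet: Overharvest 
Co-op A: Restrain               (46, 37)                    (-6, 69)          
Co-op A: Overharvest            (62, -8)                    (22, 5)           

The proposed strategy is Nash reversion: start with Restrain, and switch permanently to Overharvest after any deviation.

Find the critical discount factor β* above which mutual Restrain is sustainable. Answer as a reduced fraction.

1/2

For Co-op A: deviation gain 62−46 = 16, per-period punishment loss 46−22 = 24. IC gives β ≥ 16/40 = 2/5.
For the Bay fleet: gain 32, loss 32 per period, so β ≥ 32/64 = 1/2.
The tighter constraint is the Bay fleet's, so cooperation needs β ≥ 1/2.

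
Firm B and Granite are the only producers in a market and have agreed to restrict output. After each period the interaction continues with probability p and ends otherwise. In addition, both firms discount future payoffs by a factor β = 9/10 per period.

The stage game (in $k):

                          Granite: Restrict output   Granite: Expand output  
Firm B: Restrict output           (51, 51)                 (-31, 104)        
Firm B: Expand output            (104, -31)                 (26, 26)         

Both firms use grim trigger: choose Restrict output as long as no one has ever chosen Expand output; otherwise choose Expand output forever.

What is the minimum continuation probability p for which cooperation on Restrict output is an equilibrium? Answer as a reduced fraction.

265/351

With continuation probability p and discount β, the effective per-period discount factor is βp.
Grim-trigger IC: βp ≥ (104−51)/(104−26) = 53/78.
So p ≥ (53/78)/(9/10) = 265/351.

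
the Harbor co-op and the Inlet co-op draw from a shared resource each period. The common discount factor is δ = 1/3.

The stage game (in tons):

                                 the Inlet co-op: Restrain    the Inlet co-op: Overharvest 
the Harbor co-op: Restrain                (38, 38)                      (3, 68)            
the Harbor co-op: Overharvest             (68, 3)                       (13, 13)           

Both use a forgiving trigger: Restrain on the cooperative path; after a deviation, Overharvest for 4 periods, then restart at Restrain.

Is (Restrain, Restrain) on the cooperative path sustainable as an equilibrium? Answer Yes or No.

No

A one-shot deviation gives 68 now, then 13 for 4 periods, then back to 38.
Gain from deviating: (68−38) today; loss: (38−13) in each of the next 4 periods.
No-deviation condition: (38−13)(δ+…+δ^4) ≥ 68−38, i.e. δ+…+δ^4 ≥ 6/5.
At δ = 1/3: δ+…+δ^4 = 0.4938 < 1.2000.
So cooperation is not sustainable.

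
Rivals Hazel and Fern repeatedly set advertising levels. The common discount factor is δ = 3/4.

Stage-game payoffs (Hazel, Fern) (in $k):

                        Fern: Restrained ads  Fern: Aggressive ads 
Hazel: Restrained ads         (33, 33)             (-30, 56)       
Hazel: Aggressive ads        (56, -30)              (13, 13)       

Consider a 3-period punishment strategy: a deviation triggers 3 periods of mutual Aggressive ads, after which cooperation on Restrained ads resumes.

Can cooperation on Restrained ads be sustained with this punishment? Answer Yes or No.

Yes

IC: δ+…+δ^3 ≥ (56−33)/(33−13) = 23/20.
At δ = 3/4: partial sum = 1.7344 ≥ 1.1500. Cooperation sustainable.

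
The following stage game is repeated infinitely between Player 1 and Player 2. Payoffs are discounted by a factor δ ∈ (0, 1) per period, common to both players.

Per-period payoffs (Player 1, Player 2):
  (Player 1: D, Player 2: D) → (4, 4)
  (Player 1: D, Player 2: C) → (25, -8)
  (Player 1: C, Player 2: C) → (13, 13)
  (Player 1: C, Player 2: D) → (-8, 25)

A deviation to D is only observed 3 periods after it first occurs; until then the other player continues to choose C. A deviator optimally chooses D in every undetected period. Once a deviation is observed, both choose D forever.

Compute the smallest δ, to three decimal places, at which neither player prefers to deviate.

A deviator earns 25 for 3 periods, then 4 forever; cooperating earns 13 forever. Multiplying the IC by (1−δ):
13 ≥ 25(1−δ^3) + 4δ^3, so 21·δ^3 ≥ 12 and δ^3 ≥ 4/7.
δ ≥ (4/7)^(1/3) ≈ 0.830.

0.830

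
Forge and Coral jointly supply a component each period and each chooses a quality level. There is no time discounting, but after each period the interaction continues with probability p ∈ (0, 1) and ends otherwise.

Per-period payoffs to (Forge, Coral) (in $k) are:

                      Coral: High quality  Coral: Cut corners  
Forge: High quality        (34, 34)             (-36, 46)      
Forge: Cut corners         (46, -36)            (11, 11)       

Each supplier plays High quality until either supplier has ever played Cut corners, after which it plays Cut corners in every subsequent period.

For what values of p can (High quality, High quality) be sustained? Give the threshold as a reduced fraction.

With no time discounting, the continuation probability p plays the role of the discount factor.
Grim-trigger IC: 34/(1−p) ≥ 46 + 11p/(1−p) ⇒ p ≥ (46−34)/(46−11) = 12/35.

12/35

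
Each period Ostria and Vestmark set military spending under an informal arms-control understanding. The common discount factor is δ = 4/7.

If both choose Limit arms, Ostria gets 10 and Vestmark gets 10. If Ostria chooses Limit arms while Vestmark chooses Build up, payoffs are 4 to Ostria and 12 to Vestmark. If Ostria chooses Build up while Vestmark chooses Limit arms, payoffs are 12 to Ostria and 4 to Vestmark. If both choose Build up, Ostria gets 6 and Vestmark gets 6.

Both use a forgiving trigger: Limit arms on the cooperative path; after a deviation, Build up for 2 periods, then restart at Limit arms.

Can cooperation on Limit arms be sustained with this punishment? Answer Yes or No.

IC: δ+…+δ^2 ≥ (12−10)/(10−6) = 1/2.
At δ = 4/7: partial sum = 0.8980 ≥ 0.5000. Cooperation sustainable.

Yes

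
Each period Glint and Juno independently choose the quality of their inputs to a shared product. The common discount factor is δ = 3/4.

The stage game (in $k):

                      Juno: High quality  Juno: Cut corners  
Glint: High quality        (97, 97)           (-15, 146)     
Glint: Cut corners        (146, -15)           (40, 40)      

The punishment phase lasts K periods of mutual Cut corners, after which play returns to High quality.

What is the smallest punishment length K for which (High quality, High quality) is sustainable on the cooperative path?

No profitable deviation requires (97−40)(δ+…+δ^K) ≥ 146−97, i.e. δ+…+δ^K ≥ 49/57 ≈ 0.8596.
With δ = 3/4, the partial sums are K=1: 0.7500, K=2: 1.3125.
K = 2 is the first length at which the sum reaches 0.8596.

2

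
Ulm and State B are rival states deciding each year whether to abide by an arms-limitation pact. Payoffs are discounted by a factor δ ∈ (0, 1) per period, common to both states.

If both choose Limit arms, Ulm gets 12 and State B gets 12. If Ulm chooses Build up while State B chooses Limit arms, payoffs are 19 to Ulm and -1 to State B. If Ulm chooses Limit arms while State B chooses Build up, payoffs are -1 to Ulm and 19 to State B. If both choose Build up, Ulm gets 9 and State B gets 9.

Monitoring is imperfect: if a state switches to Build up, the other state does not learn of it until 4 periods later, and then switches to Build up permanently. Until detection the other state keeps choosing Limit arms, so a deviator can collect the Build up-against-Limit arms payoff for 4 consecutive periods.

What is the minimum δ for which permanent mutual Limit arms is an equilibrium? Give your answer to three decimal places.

The best deviation is to choose Build up for all 4 undetected periods, earning 19 each, then 9 forever once detected.
Deviation value: 19(1−δ^4)/(1−δ) + 9δ^4/(1−δ); cooperation value: 12/(1−δ).
IC: 12 ≥ 19(1−δ^4) + 9δ^4 = 19 − 10δ^4.
So δ^4 ≥ 7/10, giving δ ≥ (7/10)^(1/4) ≈ 0.915.

0.915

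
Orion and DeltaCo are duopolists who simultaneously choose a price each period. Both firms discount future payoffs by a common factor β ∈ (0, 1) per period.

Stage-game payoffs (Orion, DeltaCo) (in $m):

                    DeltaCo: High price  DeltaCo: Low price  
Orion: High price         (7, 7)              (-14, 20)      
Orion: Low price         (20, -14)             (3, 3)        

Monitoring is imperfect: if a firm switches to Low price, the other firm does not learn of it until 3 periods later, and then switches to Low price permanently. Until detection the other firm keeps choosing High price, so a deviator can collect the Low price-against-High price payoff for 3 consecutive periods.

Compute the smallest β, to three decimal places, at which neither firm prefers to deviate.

A deviator earns 20 for 3 periods, then 3 forever; cooperating earns 7 forever. Multiplying the IC by (1−β):
7 ≥ 20(1−β^3) + 3β^3, so 17·β^3 ≥ 13 and β^3 ≥ 13/17.
β ≥ (13/17)^(1/3) ≈ 0.914.

0.914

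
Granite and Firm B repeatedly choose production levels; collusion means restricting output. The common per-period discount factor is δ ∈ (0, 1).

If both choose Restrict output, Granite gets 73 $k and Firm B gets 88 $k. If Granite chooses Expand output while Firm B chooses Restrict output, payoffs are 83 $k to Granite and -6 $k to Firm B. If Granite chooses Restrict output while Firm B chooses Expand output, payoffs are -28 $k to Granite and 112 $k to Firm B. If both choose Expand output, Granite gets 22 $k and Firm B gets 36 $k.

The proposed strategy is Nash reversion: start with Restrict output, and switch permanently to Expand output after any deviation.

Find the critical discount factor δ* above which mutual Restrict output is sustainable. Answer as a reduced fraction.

Granite's threshold: (83−73)/(83−22) = 10/61.
Firm B's threshold: (112−88)/(112−36) = 6/19.
10/61 < 6/19, so Firm B binds and δ* = 6/19.

6/19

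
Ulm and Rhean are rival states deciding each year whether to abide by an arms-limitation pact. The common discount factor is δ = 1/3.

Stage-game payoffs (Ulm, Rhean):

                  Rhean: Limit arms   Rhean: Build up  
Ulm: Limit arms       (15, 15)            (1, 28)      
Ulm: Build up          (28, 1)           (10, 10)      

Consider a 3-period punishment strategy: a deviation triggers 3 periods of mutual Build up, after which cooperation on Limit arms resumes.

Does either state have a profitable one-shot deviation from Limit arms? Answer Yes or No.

Comparing payoff streams over the 4 periods until play realigns: cooperate → 15(1+δ+…+δ^3); deviate → 28 + 10(δ+…+δ^3).
Cooperation is sustained iff (15−10)(δ+…+δ^3) ≥ 28−15.
δ+…+δ^3 = 1/3·(1−(1/3)^3)/(1−1/3) = 0.4815, and (28−15)/(15−10) = 2.6000.
0.4815 < 2.6000, so cooperation is not sustainable.

Yes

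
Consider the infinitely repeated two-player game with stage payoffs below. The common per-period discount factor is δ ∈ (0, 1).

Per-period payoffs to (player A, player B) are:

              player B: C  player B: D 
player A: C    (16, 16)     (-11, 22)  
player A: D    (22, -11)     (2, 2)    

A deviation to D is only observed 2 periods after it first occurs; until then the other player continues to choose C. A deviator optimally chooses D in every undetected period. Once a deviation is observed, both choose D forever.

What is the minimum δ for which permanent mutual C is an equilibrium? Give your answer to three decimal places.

0.548

Deviating for the 2 undetected periods gains 22−16 = 6 per period over cooperation, then loses 16−2 = 14 per period forever once punishment starts.
Gain: 6(1 + δ + … + δ^1); loss: 14·δ^2/(1−δ).
No profitable deviation ⇔ 6(1−δ^2) ≤ 14·δ^2, i.e. δ^2 ≥ 6/(6+14) = 3/10.
Hence δ ≥ (3/10)^(1/2) ≈ 0.548.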